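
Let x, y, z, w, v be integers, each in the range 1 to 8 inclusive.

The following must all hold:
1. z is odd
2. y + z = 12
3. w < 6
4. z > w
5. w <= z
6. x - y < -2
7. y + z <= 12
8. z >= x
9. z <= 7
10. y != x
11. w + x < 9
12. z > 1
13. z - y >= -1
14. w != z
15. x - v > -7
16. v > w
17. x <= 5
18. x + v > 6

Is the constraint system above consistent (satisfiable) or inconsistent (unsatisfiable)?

Try x = 2, y = 5, z = 7, w = 5, v = 7.
Check constraint 2: y + z = 12; constraint 6: x - y = -3. The remaining constraints are straightforward to verify.

Satisfiable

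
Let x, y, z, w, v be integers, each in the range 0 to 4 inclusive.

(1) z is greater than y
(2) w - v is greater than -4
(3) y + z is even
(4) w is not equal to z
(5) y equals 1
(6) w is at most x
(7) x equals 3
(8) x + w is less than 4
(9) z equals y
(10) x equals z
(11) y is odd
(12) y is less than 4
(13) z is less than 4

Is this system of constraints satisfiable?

Unsatisfiable

Constraint 7 fixes x = 3 and constraint 5 fixes y = 1. Constraints 9 and 10 give x = z = y, so x = y. But 3 ≠ 1 — contradiction.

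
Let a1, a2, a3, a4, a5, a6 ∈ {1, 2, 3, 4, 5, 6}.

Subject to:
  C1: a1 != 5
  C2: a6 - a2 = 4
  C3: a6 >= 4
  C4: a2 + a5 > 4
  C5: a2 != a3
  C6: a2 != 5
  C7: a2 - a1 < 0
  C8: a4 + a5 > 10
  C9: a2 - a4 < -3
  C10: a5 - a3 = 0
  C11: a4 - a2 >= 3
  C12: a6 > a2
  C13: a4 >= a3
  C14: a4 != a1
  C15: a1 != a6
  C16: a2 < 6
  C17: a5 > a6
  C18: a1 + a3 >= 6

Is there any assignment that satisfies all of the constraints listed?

Satisfiable

One satisfying assignment is a1 = 3, a2 = 1, a3 = 6, a4 = 6, a5 = 6, a6 = 5.
For the less obvious constraints — constraint 2: a6 - a2 = 4; constraint 4: a2 + a5 = 7 — and the others hold by inspection.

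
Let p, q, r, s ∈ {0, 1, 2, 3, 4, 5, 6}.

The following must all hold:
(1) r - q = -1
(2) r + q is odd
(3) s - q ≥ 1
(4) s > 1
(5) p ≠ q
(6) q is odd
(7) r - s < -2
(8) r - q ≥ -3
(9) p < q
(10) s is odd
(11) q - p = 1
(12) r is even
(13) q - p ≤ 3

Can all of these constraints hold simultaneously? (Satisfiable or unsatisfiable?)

The assignment p = 0, q = 1, r = 0, s = 3 works:
  constraint 1 holds since r - q = -1.
  constraint 3 holds since s - q = 2.
  constraint 7 holds since r - s = -3.
The rest check out directly.

Satisfiable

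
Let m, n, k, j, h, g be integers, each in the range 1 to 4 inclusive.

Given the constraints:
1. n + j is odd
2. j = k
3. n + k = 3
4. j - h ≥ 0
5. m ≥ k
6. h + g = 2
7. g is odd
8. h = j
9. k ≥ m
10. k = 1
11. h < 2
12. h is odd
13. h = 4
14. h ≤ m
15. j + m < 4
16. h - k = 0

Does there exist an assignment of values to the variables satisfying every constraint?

Unsatisfiable

Constraint 13 fixes h = 4 and constraint 10 fixes k = 1. Constraints 2 and 8 give h = j = k, so h = k. But 4 ≠ 1 — contradiction.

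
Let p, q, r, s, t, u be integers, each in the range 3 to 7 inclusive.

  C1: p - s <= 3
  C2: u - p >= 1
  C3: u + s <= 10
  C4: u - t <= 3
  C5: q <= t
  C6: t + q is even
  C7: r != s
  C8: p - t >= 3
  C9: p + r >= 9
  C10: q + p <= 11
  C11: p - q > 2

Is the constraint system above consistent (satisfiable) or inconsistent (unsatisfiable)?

Constraints 2, 4, and 8 give t − u ≥ -3, u − p ≥ 1, p − t ≥ 3.
Adding all 3 inequalities: the left sides telescope to 0, and the right sides sum to (-3) + 1 + 3 = 1. So 0 ≥ 1, which is false.

Unsatisfiable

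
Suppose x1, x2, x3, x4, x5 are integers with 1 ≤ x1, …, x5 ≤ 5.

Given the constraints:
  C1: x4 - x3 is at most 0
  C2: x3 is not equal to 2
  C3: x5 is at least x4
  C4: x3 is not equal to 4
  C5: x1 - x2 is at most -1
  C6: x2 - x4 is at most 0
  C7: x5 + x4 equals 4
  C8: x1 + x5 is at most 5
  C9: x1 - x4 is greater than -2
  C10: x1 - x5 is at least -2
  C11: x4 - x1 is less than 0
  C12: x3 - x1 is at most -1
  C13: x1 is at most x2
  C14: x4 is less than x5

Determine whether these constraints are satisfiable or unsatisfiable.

Unsatisfiable

Constraints 1, 5, 6, and 12 give x2 − x1 ≥ 1, x1 − x3 ≥ 1, x3 − x4 ≥ 0, x4 − x2 ≥ 0.
Adding all 4 inequalities: the left sides telescope to 0, and the right sides sum to 1 + 1 + 0 + 0 = 2. So 0 ≥ 2, which is false.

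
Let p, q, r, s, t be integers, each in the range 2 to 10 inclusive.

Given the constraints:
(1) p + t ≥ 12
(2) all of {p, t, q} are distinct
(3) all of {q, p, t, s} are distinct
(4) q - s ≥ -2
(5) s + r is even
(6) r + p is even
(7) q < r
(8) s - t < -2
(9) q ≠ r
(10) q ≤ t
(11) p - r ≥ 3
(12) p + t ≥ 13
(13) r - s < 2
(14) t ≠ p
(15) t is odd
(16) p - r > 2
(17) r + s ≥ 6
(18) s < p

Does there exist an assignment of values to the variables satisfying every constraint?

Satisfiable

Try p = 8, q = 2, r = 4, s = 4, t = 7.
Check constraint 1: p + t = 15; constraint 4: q - s = -2. The remaining constraints are straightforward to verify.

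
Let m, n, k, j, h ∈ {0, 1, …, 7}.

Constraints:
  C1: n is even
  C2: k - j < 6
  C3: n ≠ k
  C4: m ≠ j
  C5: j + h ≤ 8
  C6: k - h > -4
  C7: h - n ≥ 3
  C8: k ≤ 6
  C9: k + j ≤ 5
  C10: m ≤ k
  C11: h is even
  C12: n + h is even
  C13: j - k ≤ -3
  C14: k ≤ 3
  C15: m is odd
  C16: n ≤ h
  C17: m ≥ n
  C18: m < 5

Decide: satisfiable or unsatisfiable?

Satisfiable

Setting (m, n, k, j, h) = (3, 0, 3, 0, 6) satisfies everything: constraint 2: k - j = 3; constraint 5: j + h = 6; constraint 6: k - h = -3, and the others follow.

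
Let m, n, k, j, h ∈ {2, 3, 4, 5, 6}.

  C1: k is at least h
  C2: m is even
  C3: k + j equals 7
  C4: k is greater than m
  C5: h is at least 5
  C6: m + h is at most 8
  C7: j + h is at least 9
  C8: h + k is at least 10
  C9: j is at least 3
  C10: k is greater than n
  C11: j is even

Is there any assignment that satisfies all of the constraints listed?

Unsatisfiable

From constraints 1 and 5: k ≥ h ≥ 5. From constraint 9: j ≥ 3. Hence k + j ≥ 8. But constraint 3 requires k + j = 7, and 7 < 8. Contradiction.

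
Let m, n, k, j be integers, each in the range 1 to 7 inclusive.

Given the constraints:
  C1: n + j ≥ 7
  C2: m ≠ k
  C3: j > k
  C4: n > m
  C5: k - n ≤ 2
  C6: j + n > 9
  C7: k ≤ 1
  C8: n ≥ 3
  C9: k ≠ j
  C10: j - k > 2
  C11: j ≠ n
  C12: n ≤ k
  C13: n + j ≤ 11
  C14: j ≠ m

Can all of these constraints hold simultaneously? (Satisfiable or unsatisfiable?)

From constraints 8 and 12: k ≥ n and n ≥ 3, so k ≥ 3. From constraint 7: k ≤ 1. But 1 < 3, so no value of k works.

Unsatisfiable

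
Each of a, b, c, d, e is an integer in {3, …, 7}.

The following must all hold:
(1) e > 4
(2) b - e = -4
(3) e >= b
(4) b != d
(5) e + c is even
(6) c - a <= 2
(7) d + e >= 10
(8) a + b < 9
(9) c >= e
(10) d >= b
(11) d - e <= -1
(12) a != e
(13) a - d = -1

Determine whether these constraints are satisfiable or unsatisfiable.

Satisfiable

Take a = 5, b = 3, c = 7, d = 6, e = 7. Then constraint 2: b - e = -4; constraint 6: c - a = 2, and every other listed constraint is also met.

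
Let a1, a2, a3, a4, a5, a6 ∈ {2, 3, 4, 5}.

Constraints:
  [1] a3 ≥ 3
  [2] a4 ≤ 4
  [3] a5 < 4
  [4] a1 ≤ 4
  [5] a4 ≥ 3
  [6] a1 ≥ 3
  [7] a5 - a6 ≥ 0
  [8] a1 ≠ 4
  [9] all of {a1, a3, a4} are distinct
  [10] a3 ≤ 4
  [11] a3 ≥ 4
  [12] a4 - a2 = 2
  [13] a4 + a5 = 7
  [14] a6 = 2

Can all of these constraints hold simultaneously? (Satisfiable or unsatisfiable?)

Constraints 1, 2, 4, 5, 6, and 10 confine each of a1, a3, a4 to the 2 values {3, 4}.
Constraint 9 requires all 3 of them to be distinct, but only 2 values are available — impossible by the pigeonhole principle.

Unsatisfiable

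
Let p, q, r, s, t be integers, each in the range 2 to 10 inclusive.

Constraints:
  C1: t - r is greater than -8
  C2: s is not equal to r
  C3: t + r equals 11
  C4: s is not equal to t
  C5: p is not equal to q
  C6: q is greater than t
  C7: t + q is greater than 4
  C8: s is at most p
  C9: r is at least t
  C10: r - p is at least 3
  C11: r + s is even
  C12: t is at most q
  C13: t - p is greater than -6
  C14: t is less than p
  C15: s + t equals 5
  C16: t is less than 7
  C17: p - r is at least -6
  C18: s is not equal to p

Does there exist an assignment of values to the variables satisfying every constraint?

Satisfiable

One satisfying assignment is p = 6, q = 4, r = 9, s = 3, t = 2.
For the less obvious constraints — constraint 1: t - r = -7; constraint 3: t + r = 11 — and the others hold by inspection.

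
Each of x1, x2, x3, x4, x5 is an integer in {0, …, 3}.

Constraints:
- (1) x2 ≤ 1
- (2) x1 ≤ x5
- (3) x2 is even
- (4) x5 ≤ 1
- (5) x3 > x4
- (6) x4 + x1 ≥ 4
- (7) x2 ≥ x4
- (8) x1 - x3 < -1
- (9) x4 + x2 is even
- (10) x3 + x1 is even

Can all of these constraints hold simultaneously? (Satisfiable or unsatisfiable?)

From constraints 1 and 7: x4 ≤ x2 ≤ 1. From constraints 2 and 4: x1 ≤ x5 ≤ 1. Hence x4 + x1 ≤ 2. But constraint 6 requires x4 + x1 ≥ 4, and 4 > 2. Contradiction.

Unsatisfiable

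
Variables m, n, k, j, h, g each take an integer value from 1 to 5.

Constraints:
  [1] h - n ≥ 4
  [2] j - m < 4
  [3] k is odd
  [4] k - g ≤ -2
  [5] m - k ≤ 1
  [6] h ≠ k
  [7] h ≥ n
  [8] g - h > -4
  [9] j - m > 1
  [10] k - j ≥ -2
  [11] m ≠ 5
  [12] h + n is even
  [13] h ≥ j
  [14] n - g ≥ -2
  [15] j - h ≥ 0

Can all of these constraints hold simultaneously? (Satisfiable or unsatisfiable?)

Unsatisfiable

Constraints 1, 4, 10, 14, and 15 give n − g ≥ -2, g − k ≥ 2, k − j ≥ -2, j − h ≥ 0, h − n ≥ 4.
Adding all 5 inequalities: the left sides telescope to 0, and the right sides sum to (-2) + 2 + (-2) + 0 + 4 = 2. So 0 ≥ 2, which is false.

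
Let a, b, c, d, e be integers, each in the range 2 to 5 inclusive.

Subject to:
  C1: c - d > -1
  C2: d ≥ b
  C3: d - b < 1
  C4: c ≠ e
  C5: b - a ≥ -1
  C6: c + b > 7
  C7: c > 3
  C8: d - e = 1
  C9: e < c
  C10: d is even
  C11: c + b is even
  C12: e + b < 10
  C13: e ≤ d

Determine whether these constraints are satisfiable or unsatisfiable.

Take a = 2, b = 4, c = 4, d = 4, e = 3. Then constraint 1: c - d = 0; constraint 3: d - b = 0; constraint 5: b - a = 2, and every other listed constraint is also met.

Satisfiable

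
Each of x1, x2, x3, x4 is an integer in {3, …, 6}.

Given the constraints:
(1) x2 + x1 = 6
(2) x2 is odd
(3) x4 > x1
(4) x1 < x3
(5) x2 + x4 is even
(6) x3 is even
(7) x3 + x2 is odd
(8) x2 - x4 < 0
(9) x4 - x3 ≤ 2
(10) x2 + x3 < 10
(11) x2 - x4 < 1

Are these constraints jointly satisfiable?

Satisfiable

The assignment x1 = 3, x2 = 3, x3 = 6, x4 = 5 works:
  constraint 1 holds since x2 + x1 = 6.
  constraint 8 holds since x2 - x4 = -2.
  constraint 9 holds since x4 - x3 = -1.
The rest check out directly.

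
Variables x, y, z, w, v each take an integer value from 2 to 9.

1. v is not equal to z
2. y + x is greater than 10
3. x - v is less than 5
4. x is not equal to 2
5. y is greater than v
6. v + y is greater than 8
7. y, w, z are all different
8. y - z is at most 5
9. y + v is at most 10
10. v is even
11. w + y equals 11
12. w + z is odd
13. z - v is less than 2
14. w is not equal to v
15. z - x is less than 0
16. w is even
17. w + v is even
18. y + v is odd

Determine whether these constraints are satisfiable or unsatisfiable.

Try x = 6, y = 5, z = 3, w = 6, v = 4.
Check constraint 2: y + x = 11; constraint 3: x - v = 2. The remaining constraints are straightforward to verify.

Satisfiable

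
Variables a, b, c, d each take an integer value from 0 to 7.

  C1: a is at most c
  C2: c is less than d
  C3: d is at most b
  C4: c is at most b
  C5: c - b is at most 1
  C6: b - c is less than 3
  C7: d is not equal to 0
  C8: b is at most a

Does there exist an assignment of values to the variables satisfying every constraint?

Unsatisfiable

Constraints 1, 2, 3, and 8 give b ≤ a, a ≤ c, c < d, d ≤ b. Chaining: b ≤ a ≤ c < d ≤ b, which forces b < b — impossible.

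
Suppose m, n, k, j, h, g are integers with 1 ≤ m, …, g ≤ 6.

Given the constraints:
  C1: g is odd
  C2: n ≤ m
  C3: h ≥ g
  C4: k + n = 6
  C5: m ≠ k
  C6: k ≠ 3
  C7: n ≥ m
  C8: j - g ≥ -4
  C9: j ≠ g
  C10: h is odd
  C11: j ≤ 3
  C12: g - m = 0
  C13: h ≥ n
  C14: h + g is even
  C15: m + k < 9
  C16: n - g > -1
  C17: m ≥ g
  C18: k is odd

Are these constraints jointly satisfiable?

Satisfiable

One satisfying assignment is m = 5, n = 5, k = 1, j = 2, h = 5, g = 5.
For the less obvious constraints — constraint 4: k + n = 6; constraint 8: j - g = -3; constraint 12: g - m = 0 — and the others hold by inspection.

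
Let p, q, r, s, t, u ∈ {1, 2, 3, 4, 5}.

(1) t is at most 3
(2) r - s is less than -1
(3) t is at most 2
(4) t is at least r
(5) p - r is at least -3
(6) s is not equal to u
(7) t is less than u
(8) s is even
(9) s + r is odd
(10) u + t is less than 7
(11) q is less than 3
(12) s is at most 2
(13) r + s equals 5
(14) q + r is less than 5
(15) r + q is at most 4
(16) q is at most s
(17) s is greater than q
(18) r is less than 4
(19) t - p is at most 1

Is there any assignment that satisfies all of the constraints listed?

From constraints 3 and 4: r ≤ t ≤ 2. From constraint 12: s ≤ 2. Hence r + s ≤ 4. But constraint 13 requires r + s = 5, and 5 > 4. Contradiction.

Unsatisfiable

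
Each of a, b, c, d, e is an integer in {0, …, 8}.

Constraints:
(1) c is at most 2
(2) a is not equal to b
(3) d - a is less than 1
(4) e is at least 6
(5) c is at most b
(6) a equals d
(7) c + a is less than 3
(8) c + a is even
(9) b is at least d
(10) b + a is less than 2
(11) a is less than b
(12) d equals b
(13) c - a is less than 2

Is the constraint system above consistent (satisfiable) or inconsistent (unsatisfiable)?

From constraints 6 and 12, a = d = b, so a = b. But constraint 2 says a ≠ b. Contradiction.

Unsatisfiable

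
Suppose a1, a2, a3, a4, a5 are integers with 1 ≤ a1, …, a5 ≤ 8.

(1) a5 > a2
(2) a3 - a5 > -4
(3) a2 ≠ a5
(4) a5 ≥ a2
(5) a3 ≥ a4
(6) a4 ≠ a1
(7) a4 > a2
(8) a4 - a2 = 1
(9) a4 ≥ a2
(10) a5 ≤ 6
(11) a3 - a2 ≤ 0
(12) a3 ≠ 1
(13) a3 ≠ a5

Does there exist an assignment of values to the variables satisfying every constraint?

Unsatisfiable

Constraints 5, 7, and 11 give a3 ≤ a2, a2 < a4, a4 ≤ a3. Chaining: a3 ≤ a2 < a4 ≤ a3, which forces a3 < a3 — impossible.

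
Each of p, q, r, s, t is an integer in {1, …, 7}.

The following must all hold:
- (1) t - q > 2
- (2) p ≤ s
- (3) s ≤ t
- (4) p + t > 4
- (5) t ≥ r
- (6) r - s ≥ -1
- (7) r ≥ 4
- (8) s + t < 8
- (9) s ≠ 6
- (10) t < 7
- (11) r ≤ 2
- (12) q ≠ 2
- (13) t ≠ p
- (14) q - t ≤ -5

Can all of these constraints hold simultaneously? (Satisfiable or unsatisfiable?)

From constraint 7: r ≥ 4. From constraint 11: r ≤ 2. But 2 < 4, so no value of r works.

Unsatisfiable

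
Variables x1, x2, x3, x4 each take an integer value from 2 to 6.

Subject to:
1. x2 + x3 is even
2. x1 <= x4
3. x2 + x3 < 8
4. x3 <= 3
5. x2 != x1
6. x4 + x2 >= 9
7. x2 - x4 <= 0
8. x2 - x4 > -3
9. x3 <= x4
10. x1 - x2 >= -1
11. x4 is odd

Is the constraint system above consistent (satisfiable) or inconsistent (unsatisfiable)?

Satisfiable

The assignment x1 = 5, x2 = 4, x3 = 2, x4 = 5 works:
  constraint 3 holds since x2 + x3 = 6.
  constraint 6 holds since x4 + x2 = 9.
The rest check out directly.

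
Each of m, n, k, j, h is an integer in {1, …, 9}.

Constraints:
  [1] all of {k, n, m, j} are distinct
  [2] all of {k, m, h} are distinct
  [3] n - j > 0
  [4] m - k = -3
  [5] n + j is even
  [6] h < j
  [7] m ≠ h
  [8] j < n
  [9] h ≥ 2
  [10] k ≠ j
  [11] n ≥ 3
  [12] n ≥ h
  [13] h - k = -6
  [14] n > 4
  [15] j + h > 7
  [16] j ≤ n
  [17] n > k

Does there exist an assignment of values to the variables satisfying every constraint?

Satisfiable

Setting (m, n, k, j, h) = (5, 9, 8, 7, 2) satisfies everything: constraint 3: n - j = 2; constraint 4: m - k = -3, and the others follow.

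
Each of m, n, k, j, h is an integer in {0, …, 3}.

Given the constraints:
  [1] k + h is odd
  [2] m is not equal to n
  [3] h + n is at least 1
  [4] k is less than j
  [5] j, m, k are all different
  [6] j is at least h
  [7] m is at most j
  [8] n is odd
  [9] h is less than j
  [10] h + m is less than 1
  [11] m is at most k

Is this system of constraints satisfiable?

Satisfiable

One satisfying assignment is m = 0, n = 1, k = 1, j = 3, h = 0.
For the less obvious constraints — constraint 3: h + n = 1; constraint 5: values 3, 0, 1 are distinct; constraint 10: h + m = 0 — and the others hold by inspection.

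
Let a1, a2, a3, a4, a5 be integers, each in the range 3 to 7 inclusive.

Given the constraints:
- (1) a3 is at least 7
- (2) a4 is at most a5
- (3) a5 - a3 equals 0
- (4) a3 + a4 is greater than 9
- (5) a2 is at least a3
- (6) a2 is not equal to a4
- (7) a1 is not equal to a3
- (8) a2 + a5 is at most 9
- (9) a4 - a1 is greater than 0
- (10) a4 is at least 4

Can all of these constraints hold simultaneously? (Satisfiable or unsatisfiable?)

From constraints 1 and 5: a2 ≥ a3 ≥ 7. From constraints 2 and 10: a5 ≥ a4 ≥ 4. Hence a2 + a5 ≥ 11. But constraint 8 requires a2 + a5 ≤ 9, and 9 < 11. Contradiction.

Unsatisfiable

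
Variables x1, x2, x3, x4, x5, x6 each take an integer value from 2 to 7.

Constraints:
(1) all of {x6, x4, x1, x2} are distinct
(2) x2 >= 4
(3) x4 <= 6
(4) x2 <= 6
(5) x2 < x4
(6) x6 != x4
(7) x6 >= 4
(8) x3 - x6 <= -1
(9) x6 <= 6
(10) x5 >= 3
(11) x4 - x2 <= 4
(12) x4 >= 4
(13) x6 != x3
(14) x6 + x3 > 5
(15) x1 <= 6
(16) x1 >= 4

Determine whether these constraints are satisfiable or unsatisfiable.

Unsatisfiable

Constraints 2, 3, 4, 7, 9, 12, 15, and 16 confine each of x6, x4, x1, x2 to the 3 values {4, …, 6}.
Constraint 1 requires all 4 of them to be distinct, but only 3 values are available — impossible by the pigeonhole principle.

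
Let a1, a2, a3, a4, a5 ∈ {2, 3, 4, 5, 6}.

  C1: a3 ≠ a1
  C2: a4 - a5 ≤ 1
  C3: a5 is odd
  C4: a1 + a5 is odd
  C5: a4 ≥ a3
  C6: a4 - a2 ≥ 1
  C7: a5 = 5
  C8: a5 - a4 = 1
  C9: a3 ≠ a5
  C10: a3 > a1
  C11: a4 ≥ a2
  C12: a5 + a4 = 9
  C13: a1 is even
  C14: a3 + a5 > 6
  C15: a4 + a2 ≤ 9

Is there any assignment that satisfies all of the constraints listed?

Try a1 = 2, a2 = 3, a3 = 4, a4 = 4, a5 = 5.
Check constraint 2: a4 - a5 = -1; constraint 6: a4 - a2 = 1; constraint 8: a5 - a4 = 1. The remaining constraints are straightforward to verify.

Satisfiable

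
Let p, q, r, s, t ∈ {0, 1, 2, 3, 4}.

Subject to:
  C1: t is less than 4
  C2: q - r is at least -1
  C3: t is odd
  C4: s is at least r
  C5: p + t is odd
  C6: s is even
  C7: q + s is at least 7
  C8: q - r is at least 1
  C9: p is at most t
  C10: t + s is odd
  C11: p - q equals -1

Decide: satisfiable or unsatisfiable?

Satisfiable

Take p = 2, q = 3, r = 2, s = 4, t = 3. Then constraint 2: q - r = 1; constraint 7: q + s = 7; constraint 8: q - r = 1, and every other listed constraint is also met.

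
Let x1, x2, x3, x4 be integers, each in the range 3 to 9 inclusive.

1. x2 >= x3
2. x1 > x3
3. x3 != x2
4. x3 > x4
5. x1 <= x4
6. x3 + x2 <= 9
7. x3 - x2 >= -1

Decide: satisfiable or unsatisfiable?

Constraints 2, 4, and 5 give x1 ≤ x4, x4 < x3, x3 < x1. Chaining: x1 ≤ x4 < x3 < x1, which forces x1 < x1 — impossible.

Unsatisfiable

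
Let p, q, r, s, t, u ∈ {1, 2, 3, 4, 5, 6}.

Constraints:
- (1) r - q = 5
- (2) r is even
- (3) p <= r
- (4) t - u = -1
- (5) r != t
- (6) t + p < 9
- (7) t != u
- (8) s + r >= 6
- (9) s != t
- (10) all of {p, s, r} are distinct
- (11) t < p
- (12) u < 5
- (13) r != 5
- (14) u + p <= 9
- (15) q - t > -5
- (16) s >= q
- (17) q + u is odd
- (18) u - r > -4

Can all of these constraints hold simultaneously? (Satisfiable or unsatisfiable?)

Satisfiable

One satisfying assignment is p = 4, q = 1, r = 6, s = 1, t = 3, u = 4.
For the less obvious constraints — constraint 1: r - q = 5; constraint 4: t - u = -1; constraint 6: t + p = 7 — and the others hold by inspection.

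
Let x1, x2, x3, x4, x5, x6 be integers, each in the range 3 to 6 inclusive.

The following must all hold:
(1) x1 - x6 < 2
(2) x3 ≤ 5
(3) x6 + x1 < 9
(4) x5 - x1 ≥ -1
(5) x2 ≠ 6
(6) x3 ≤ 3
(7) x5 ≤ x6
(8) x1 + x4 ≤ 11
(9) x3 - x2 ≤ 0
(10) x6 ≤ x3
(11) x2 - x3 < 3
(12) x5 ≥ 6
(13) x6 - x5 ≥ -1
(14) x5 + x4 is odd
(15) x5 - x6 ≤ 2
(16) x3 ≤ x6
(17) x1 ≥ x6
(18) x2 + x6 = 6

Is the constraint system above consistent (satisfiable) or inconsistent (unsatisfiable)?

From constraints 7 and 12: x6 ≥ x5 and x5 ≥ 6, so x6 ≥ 6. From constraints 2 and 10: x6 ≤ x3 and x3 ≤ 5, so x6 ≤ 5. But 5 < 6, so no value of x6 works.

Unsatisfiable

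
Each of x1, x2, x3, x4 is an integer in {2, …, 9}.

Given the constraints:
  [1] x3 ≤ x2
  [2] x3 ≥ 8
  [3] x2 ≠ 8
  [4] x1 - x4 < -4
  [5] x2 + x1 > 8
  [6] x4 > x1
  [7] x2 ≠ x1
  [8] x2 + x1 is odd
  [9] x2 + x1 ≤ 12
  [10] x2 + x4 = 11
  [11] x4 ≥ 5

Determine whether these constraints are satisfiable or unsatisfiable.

From constraints 1 and 2: x2 ≥ x3 ≥ 8. From constraint 11: x4 ≥ 5. Hence x2 + x4 ≥ 13. But constraint 10 requires x2 + x4 = 11, and 11 < 13. Contradiction.

Unsatisfiable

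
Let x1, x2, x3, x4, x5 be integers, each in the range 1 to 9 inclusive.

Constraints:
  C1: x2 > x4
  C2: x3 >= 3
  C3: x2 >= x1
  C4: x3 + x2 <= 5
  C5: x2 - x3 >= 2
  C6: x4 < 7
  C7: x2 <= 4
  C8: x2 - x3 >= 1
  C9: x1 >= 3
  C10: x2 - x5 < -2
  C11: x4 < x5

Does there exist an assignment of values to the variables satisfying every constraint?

From constraint 2: x3 ≥ 3. From constraints 3 and 9: x2 ≥ x1 ≥ 3. Hence x3 + x2 ≥ 6. But constraint 4 requires x3 + x2 ≤ 5, and 5 < 6. Contradiction.

Unsatisfiable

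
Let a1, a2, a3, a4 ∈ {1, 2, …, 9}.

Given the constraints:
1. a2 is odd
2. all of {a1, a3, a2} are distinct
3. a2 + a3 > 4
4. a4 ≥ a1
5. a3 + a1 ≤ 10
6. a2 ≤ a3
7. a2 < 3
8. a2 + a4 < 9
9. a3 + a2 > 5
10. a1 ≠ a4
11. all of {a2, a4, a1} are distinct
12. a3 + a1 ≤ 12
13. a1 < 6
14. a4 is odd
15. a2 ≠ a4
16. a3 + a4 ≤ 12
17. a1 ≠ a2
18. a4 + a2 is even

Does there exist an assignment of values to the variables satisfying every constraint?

Satisfiable

Take a1 = 4, a2 = 1, a3 = 6, a4 = 5. Then constraint 3: a2 + a3 = 7; constraint 5: a3 + a1 = 10; constraint 8: a2 + a4 = 6, and every other listed constraint is also met.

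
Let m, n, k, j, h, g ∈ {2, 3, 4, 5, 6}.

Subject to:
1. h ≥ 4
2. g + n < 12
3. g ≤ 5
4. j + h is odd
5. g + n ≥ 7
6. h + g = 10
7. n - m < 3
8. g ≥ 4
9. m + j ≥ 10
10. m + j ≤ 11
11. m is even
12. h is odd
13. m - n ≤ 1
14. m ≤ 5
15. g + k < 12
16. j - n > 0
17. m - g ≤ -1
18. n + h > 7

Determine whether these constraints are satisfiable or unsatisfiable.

One satisfying assignment is m = 4, n = 4, k = 6, j = 6, h = 5, g = 5.
For the less obvious constraints — constraint 2: g + n = 9; constraint 5: g + n = 9 — and the others hold by inspection.

Satisfiable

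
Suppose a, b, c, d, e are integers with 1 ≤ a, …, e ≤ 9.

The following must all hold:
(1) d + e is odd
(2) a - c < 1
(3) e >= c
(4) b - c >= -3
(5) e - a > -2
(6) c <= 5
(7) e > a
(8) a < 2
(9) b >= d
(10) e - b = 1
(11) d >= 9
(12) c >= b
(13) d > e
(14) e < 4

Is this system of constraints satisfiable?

Unsatisfiable

From constraints 9 and 11: b ≥ d and d ≥ 9, so b ≥ 9. From constraints 6 and 12: b ≤ c and c ≤ 5, so b ≤ 5. But 5 < 9, so no value of b works.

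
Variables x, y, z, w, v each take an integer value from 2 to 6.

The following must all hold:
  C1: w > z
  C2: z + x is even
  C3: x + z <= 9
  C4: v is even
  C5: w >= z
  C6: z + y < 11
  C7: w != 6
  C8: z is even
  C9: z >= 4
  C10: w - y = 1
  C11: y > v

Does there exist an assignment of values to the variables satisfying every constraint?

Satisfiable

One satisfying assignment is x = 2, y = 4, z = 4, w = 5, v = 2.
For the less obvious constraints — constraint 3: x + z = 6; constraint 6: z + y = 8 — and the others hold by inspection.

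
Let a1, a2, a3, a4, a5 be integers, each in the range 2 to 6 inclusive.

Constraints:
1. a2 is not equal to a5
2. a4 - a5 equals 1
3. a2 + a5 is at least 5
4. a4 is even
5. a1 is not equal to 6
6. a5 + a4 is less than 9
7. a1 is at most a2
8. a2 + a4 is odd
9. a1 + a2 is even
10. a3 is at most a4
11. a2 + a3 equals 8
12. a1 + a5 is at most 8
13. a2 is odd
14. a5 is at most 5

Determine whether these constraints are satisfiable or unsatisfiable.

Satisfiable

Setting (a1, a2, a3, a4, a5) = (5, 5, 3, 4, 3) satisfies everything: constraint 2: a4 - a5 = 1; constraint 3: a2 + a5 = 8; constraint 6: a5 + a4 = 7, and the others follow.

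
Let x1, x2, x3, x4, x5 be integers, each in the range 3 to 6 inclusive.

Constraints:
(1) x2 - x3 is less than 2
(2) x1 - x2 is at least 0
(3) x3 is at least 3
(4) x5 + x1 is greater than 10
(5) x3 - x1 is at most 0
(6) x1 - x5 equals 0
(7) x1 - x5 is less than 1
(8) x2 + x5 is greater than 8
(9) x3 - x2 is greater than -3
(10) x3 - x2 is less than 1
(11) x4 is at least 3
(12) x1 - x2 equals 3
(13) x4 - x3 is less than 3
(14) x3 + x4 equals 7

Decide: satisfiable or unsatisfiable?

Satisfiable

Setting (x1, x2, x3, x4, x5) = (6, 3, 3, 4, 6) satisfies everything: constraint 1: x2 - x3 = 0; constraint 2: x1 - x2 = 3; constraint 4: x5 + x1 = 12, and the others follow.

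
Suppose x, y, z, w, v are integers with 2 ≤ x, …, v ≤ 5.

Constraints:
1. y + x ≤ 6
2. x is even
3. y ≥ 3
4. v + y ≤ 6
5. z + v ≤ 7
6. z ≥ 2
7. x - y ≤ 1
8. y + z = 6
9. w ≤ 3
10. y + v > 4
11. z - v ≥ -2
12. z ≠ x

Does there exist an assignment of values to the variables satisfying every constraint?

The assignment x = 2, y = 3, z = 3, w = 2, v = 2 works:
  constraint 1 holds since y + x = 5.
  constraint 4 holds since v + y = 5.
  constraint 5 holds since z + v = 5.
The rest check out directly.

Satisfiable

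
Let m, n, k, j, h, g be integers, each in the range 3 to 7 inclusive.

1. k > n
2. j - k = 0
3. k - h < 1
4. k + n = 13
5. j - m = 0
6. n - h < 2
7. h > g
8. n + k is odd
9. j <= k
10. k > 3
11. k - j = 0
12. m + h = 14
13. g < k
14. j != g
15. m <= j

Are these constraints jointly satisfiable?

Setting (m, n, k, j, h, g) = (7, 6, 7, 7, 7, 4) satisfies everything: constraint 2: j - k = 0; constraint 3: k - h = 0; constraint 4: k + n = 13, and the others follow.

Satisfiable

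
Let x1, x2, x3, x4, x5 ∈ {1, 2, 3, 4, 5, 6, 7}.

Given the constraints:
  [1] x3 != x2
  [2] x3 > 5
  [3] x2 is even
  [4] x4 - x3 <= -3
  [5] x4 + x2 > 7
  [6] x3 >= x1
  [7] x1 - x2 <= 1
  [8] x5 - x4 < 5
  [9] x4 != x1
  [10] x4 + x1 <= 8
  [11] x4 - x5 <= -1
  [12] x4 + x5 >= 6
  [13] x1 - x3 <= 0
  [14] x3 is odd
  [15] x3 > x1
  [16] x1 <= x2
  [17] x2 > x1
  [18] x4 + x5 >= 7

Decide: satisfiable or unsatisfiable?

Satisfiable

The assignment x1 = 4, x2 = 6, x3 = 7, x4 = 2, x5 = 6 works:
  constraint 4 holds since x4 - x3 = -5.
  constraint 5 holds since x4 + x2 = 8.
The rest check out directly.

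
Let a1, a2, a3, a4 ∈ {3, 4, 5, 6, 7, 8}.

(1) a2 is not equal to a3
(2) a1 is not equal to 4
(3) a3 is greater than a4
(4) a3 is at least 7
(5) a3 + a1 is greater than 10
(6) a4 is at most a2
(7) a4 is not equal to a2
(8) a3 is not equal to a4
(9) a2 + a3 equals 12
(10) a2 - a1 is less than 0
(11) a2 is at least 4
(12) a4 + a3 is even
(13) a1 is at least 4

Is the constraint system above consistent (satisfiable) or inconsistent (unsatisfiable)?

The assignment a1 = 6, a2 = 5, a3 = 7, a4 = 3 works:
  constraint 5 holds since a3 + a1 = 13.
  constraint 9 holds since a2 + a3 = 12.
  constraint 10 holds since a2 - a1 = -1.
The rest check out directly.

Satisfiable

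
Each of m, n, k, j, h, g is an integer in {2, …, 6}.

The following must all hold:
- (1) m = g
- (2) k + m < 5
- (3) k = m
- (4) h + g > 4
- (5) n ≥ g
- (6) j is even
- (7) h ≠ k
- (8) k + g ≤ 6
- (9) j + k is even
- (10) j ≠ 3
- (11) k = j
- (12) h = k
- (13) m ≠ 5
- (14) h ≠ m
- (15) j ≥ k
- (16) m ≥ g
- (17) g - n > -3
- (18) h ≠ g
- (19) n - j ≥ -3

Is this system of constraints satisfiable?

Unsatisfiable

From constraints 1, 3, and 12, h = k = m = g, so h = g. But constraint 18 says h ≠ g. Contradiction.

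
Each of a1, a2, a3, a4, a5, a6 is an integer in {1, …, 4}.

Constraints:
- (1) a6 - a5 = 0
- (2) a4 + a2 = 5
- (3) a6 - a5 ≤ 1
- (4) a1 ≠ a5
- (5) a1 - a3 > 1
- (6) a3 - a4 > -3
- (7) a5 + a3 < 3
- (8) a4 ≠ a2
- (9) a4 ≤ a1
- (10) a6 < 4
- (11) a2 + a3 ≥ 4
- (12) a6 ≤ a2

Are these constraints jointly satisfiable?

Setting (a1, a2, a3, a4, a5, a6) = (3, 3, 1, 2, 1, 1) satisfies everything: constraint 1: a6 - a5 = 0; constraint 2: a4 + a2 = 5; constraint 3: a6 - a5 = 0, and the others follow.

Satisfiable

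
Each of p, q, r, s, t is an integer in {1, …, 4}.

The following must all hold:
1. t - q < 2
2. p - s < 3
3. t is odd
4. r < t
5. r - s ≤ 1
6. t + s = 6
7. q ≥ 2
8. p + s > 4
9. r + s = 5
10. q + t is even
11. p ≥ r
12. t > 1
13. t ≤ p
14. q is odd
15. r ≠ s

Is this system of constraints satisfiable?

Setting (p, q, r, s, t) = (4, 3, 2, 3, 3) satisfies everything: constraint 1: t - q = 0; constraint 2: p - s = 1; constraint 5: r - s = -1, and the others follow.

Satisfiable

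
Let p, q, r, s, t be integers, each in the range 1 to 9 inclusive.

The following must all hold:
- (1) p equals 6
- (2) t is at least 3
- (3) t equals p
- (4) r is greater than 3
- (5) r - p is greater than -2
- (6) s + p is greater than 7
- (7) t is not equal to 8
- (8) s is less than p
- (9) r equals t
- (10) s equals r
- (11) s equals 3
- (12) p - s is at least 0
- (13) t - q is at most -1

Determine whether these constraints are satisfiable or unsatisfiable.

Unsatisfiable

Constraint 11 fixes s = 3 and constraint 1 fixes p = 6. Constraints 3, 9, and 10 give s = r = t = p, so s = p. But 3 ≠ 6 — contradiction.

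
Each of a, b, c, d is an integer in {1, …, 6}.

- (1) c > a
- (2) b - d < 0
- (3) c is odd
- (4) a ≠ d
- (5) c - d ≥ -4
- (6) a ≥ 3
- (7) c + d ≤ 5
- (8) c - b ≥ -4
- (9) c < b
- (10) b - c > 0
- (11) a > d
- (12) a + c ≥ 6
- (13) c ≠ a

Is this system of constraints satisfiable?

Unsatisfiable

Constraints 1, 2, 9, and 11 give d < a, a < c, c < b, b < d. Chaining: d < a < c < b < d, which forces d < d — impossible.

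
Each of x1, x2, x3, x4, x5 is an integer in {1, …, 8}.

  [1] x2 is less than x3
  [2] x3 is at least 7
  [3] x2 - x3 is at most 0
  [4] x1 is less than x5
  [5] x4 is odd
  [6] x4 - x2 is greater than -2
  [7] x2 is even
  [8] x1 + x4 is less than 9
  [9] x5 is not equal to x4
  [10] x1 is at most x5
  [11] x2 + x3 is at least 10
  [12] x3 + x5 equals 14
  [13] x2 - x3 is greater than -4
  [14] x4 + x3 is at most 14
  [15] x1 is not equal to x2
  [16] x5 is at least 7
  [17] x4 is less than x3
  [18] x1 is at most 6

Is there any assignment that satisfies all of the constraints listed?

Try x1 = 3, x2 = 6, x3 = 7, x4 = 5, x5 = 7.
Check constraint 3: x2 - x3 = -1; constraint 6: x4 - x2 = -1. The remaining constraints are straightforward to verify.

Satisfiable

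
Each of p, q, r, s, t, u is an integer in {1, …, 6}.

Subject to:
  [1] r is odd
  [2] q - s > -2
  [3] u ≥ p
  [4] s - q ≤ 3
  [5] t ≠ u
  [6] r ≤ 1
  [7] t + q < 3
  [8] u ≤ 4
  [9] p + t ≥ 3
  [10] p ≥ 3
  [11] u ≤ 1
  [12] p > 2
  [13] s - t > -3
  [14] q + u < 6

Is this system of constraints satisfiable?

Unsatisfiable

From constraint 12: p ≥ 3. From constraints 3 and 11: p ≤ u and u ≤ 1, so p ≤ 1. But 1 < 3, so no value of p works.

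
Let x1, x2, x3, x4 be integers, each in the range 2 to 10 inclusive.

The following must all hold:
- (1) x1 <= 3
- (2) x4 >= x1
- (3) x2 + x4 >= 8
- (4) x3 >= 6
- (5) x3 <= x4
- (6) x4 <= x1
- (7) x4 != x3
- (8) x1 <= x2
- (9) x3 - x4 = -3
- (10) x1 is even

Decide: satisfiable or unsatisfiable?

From constraints 4 and 5: x4 ≥ x3 and x3 ≥ 6, so x4 ≥ 6. From constraints 1 and 6: x4 ≤ x1 and x1 ≤ 3, so x4 ≤ 3. But 3 < 6, so no value of x4 works.

Unsatisfiable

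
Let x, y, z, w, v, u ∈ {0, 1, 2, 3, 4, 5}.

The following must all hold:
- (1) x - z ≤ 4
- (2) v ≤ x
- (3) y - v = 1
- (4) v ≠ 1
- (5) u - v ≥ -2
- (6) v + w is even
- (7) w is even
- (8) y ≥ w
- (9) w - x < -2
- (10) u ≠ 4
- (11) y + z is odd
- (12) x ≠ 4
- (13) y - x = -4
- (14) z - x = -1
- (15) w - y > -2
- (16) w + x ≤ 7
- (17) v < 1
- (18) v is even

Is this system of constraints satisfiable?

Take x = 5, y = 1, z = 4, w = 0, v = 0, u = 0. Then constraint 1: x - z = 1; constraint 3: y - v = 1; constraint 5: u - v = 0, and every other listed constraint is also met.

Satisfiable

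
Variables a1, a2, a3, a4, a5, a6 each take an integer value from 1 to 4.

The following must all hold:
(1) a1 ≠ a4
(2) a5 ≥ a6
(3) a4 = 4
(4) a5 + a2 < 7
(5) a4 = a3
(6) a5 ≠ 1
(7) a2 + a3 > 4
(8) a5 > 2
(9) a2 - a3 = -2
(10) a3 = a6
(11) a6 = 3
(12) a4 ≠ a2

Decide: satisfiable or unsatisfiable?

Unsatisfiable

Constraint 3 fixes a4 = 4 and constraint 11 fixes a6 = 3. Constraints 5 and 10 give a4 = a3 = a6, so a4 = a6. But 4 ≠ 3 — contradiction.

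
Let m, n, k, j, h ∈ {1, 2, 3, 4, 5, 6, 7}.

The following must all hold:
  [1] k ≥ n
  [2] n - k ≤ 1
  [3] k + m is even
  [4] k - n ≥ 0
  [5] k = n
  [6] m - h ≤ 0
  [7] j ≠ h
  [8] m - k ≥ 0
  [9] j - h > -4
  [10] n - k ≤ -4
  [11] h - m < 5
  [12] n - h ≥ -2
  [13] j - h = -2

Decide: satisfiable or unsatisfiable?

Unsatisfiable

Constraints 6, 8, 10, and 12 give n − h ≥ -2, h − m ≥ 0, m − k ≥ 0, k − n ≥ 4.
Adding all 4 inequalities: the left sides telescope to 0, and the right sides sum to (-2) + 0 + 0 + 4 = 2. So 0 ≥ 2, which is false.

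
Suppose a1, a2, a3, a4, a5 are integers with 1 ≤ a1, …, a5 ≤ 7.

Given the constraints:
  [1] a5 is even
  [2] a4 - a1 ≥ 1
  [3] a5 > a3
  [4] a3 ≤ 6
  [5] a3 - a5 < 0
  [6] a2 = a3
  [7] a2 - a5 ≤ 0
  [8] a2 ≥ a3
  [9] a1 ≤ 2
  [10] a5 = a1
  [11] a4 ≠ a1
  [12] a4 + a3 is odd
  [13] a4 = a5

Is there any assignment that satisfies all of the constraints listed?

Unsatisfiable

From constraints 10 and 13, a4 = a5 = a1, so a4 = a1. But constraint 11 says a4 ≠ a1. Contradiction.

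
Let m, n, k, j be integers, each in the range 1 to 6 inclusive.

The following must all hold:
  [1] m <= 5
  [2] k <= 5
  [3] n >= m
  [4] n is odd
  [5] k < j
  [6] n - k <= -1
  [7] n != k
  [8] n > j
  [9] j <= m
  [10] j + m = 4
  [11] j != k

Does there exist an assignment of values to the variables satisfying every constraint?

Constraints 3, 5, 6, and 9 give m ≤ n, n < k, k < j, j ≤ m. Chaining: m ≤ n < k < j ≤ m, which forces m < m — impossible.

Unsatisfiable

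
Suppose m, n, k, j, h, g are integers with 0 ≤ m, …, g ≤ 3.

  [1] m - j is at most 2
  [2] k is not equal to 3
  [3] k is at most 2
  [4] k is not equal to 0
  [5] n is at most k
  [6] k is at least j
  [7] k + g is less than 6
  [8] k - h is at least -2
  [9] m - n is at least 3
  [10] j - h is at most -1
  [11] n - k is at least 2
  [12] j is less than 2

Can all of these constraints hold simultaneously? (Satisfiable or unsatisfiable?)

Unsatisfiable

Constraints 1, 8, 9, 10, and 11 give n − k ≥ 2, k − h ≥ -2, h − j ≥ 1, j − m ≥ -2, m − n ≥ 3.
Adding all 5 inequalities: the left sides telescope to 0, and the right sides sum to 2 + (-2) + 1 + (-2) + 3 = 2. So 0 ≥ 2, which is false.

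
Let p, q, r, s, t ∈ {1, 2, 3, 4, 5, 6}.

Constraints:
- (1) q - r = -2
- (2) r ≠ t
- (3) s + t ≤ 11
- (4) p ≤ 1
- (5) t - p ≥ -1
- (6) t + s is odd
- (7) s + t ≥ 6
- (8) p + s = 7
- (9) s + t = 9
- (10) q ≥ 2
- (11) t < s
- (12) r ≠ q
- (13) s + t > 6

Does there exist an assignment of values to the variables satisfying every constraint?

One satisfying assignment is p = 1, q = 3, r = 5, s = 6, t = 3.
For the less obvious constraints — constraint 1: q - r = -2; constraint 3: s + t = 9; constraint 5: t - p = 2 — and the others hold by inspection.

Satisfiable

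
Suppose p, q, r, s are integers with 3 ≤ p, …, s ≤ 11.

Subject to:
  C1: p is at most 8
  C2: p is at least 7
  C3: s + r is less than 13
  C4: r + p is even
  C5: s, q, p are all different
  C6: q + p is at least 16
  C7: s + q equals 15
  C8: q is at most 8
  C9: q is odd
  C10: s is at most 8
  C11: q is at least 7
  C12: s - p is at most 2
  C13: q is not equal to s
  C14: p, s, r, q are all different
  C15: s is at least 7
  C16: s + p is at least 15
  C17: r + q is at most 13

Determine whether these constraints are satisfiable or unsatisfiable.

Constraints 1, 2, 8, 10, 11, and 15 confine each of s, q, p to the 2 values {7, 8}.
Constraint 5 requires all 3 of them to be distinct, but only 2 values are available — impossible by the pigeonhole principle.

Unsatisfiable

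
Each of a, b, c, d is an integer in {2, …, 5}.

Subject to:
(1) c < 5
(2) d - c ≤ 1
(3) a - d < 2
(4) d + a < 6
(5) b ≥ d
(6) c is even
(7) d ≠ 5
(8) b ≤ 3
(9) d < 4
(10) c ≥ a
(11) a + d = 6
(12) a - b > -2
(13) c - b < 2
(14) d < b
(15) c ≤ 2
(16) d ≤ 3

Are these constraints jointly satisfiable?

From constraints 10 and 15: a ≤ c ≤ 2. From constraints 5 and 8: d ≤ b ≤ 3. Hence a + d ≤ 5. But constraint 11 requires a + d = 6, and 6 > 5. Contradiction.

Unsatisfiable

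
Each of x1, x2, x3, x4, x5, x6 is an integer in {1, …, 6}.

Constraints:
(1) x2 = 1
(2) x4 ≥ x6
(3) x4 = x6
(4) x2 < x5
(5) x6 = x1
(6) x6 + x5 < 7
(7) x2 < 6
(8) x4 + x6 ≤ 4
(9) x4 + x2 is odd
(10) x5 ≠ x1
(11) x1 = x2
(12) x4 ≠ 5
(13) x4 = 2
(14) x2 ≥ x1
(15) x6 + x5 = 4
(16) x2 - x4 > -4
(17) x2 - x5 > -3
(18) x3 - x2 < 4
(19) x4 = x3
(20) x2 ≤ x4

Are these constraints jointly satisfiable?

Constraint 13 fixes x4 = 2 and constraint 1 fixes x2 = 1. Constraints 3, 5, and 11 give x4 = x6 = x1 = x2, so x4 = x2. But 2 ≠ 1 — contradiction.

Unsatisfiable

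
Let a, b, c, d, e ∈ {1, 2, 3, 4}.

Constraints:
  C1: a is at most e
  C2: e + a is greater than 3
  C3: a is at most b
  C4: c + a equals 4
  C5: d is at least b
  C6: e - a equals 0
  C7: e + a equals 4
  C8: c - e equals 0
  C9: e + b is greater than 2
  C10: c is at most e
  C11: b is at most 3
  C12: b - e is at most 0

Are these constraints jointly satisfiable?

The assignment a = 2, b = 2, c = 2, d = 2, e = 2 works:
  constraint 2 holds since e + a = 4.
  constraint 4 holds since c + a = 4.
  constraint 6 holds since e - a = 0.
The rest check out directly.

Satisfiable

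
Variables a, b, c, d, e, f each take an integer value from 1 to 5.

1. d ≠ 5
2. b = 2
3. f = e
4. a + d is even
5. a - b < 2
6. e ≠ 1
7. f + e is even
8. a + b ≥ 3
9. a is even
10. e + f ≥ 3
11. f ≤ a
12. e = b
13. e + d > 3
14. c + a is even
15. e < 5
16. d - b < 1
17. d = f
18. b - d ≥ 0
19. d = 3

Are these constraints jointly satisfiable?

Unsatisfiable

Constraint 19 fixes d = 3 and constraint 2 fixes b = 2. Constraints 3, 12, and 17 give d = f = e = b, so d = b. But 3 ≠ 2 — contradiction.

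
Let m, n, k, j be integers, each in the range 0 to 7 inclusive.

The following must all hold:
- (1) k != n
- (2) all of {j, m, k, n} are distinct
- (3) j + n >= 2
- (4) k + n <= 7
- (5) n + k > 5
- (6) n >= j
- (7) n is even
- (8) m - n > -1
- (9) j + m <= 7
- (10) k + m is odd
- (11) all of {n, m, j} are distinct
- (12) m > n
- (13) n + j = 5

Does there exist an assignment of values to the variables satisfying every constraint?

Try m = 5, n = 4, k = 2, j = 1.
Check constraint 3: j + n = 5; constraint 4: k + n = 6. The remaining constraints are straightforward to verify.

Satisfiable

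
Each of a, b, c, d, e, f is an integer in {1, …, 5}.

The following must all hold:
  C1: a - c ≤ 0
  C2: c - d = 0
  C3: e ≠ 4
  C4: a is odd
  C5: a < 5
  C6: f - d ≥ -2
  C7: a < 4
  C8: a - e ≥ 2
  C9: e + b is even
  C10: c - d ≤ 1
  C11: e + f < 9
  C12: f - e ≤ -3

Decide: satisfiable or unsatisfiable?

Unsatisfiable

Constraints 1, 6, 8, 10, and 12 give f − d ≥ -2, d − c ≥ -1, c − a ≥ 0, a − e ≥ 2, e − f ≥ 3.
Adding all 5 inequalities: the left sides telescope to 0, and the right sides sum to (-2) + (-1) + 0 + 2 + 3 = 2. So 0 ≥ 2, which is false.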